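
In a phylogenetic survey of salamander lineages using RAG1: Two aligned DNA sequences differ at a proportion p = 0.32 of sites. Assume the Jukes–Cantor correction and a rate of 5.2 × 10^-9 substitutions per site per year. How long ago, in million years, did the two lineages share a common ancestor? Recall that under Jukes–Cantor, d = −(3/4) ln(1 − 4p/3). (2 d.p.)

40.12

d = −(3/4) ln(1 − 4p/3) = −0.75 ln(1 − 0.426667) = −0.75 ln(0.573333)
  = −0.75 × (-0.556289) = 0.417217 substitutions/site.
Under a molecular clock d = 2μt, so t = d/(2μ) = 0.417217 / (2 × 5.2 × 10^-9) = 40.12 million years.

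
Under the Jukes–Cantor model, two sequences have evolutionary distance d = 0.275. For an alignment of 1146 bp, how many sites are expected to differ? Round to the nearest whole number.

264

Invert JC69: p = (3/4)(1 − e^(−4d/3)) = 0.75 × (1 − e^(-0.366667)) = 0.75 × (1 − 0.693040) = 0.230220.
Expected differing sites = pL ≈ 0.230220 × 1146 = 263.83212 ≈ 264.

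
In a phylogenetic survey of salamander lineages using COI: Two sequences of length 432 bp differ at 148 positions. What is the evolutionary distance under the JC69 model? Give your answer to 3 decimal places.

0.458

p = 148/432 ≈ 0.342593.
d = −(3/4) ln(1 − 4p/3) = −0.75 ln(1 − 0.456791) = −0.75 ln(0.543209)
  = −0.75 × (-0.610261) = 0.457696 substitutions/site.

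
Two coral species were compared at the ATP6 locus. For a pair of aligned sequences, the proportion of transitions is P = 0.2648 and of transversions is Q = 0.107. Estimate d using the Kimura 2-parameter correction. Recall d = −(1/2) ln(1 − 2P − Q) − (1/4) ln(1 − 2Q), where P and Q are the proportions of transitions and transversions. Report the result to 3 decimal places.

Under the Kimura two-parameter model, d = −½ ln(1 − 2P − Q) − ¼ ln(1 − 2Q).
1 − 2P − Q = 0.3634, giving −½ ln(0.3634) = 0.506126.
1 − 2Q = 0.786, giving −¼ ln(0.786) = 0.060200.
d = 0.506126 + 0.060200 = 0.566326.

0.566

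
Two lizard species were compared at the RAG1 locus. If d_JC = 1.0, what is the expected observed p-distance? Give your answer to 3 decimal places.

p = (3/4)(1 − e^(−4d/3)) = 0.75 × (1 − e^(-1.333333)) = 0.75 × (1 − 0.263597) = 0.552302.

0.552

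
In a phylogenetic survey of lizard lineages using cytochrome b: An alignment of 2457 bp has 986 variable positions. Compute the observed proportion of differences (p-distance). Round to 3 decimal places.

0.401

p = 986/2457 = 0.401302… ≈ 0.401 (to 3 d.p.).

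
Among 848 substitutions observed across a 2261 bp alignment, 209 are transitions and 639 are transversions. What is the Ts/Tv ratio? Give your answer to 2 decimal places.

R = 209/639 = 0.327073… ≈ 0.33 (to 2 d.p.).

0.33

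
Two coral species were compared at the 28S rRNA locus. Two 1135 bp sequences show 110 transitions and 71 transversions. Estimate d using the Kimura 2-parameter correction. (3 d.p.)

0.182

P = 110/1135 ≈ 0.096916 and Q = 71/1135 ≈ 0.062555.
Under the Kimura two-parameter model, d = −½ ln(1 − 2P − Q) − ¼ ln(1 − 2Q).
1 − 2P − Q = 0.743613, giving −½ ln(0.743613) = 0.148117.
1 − 2Q = 0.87489, giving −¼ ln(0.87489) = 0.033414.
d = 0.148117 + 0.033414 = 0.181531.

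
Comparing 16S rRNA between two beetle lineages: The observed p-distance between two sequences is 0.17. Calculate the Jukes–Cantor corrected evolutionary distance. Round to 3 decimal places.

d = −(3/4) ln(1 − 4p/3) = −0.75 ln(1 − 0.226667) = −0.75 ln(0.773333)
  = −0.75 × (-0.257046) = 0.192785 substitutions/site.

0.193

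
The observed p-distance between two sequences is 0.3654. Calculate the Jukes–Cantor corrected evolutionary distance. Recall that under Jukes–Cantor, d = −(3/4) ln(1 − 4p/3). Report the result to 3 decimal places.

d = −(3/4) ln(1 − 4p/3) = −0.75 ln(1 − 0.4872) = −0.75 ln(0.5128)
  = −0.75 × (-0.667869) = 0.500902 substitutions/site.

0.501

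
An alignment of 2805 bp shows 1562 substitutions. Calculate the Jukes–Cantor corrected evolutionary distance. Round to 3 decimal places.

p = 1562/2805 ≈ 0.556863.
d = −(3/4) ln(1 − 4p/3) = −0.75 ln(1 − 0.742484) = −0.75 ln(0.257516)
  = −0.75 × (-1.356673) = 1.017505 substitutions/site.

1.018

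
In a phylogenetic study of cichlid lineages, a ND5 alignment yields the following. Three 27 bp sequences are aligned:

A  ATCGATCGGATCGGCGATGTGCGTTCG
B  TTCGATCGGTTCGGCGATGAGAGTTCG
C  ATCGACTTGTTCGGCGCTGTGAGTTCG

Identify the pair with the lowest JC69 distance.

A–B: 4/27 differ, p = 0.148, d = 0.165.
A–C: 6/27 differ, p = 0.222, d = 0.264.
B–C: 6/27 differ, p = 0.222, d = 0.264.
The smallest distance is between A and B.

A and B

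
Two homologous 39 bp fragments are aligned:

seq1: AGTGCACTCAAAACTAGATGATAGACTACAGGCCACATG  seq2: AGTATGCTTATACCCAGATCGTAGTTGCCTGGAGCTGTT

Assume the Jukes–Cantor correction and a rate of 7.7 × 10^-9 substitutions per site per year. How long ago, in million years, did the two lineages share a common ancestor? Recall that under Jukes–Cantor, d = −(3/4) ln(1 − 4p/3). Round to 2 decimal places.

The sequences differ at 20 of 39 sites, so p = 20/39 ≈ 0.512821.
d = −(3/4) ln(1 − 4p/3) = −0.75 ln(1 − 0.683761) = −0.75 ln(0.316239)
  = −0.75 × (-1.151257) = 0.863443 substitutions/site.
Under a molecular clock d = 2μt, so t = d/(2μ) = 0.863443 / (2 × 7.7 × 10^-9) = 56.07 million years.

56.07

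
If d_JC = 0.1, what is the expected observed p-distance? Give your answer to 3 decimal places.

0.094

p = (3/4)(1 − e^(−4d/3)) = 0.75 × (1 − e^(-0.133333)) = 0.75 × (1 − 0.875174) = 0.093620.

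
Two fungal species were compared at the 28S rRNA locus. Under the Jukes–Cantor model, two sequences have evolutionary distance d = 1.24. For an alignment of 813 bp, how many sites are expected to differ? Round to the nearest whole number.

Invert JC69: p = (3/4)(1 − e^(−4d/3)) = 0.75 × (1 − e^(-1.653333)) = 0.75 × (1 − 0.191411) = 0.606442.
Expected differing sites = pL ≈ 0.606442 × 813 = 493.037346 ≈ 493.

493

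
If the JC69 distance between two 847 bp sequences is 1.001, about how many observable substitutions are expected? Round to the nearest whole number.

Invert JC69: p = (3/4)(1 − e^(−4d/3)) = 0.75 × (1 − e^(-1.334667)) = 0.75 × (1 − 0.263246) = 0.552566.
Expected differing sites = pL ≈ 0.552566 × 847 = 468.023402 ≈ 468.

468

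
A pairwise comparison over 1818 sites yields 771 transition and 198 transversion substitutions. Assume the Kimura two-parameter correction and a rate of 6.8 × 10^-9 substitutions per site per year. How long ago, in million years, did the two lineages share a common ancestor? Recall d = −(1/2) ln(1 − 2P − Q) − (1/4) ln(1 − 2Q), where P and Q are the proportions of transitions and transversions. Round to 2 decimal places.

P = 771/1818 ≈ 0.424092 and Q = 198/1818 ≈ 0.108911.
Under the Kimura two-parameter model, d = −½ ln(1 − 2P − Q) − ¼ ln(1 − 2Q).
1 − 2P − Q = 0.042905, giving −½ ln(0.042905) = 1.574383.
1 − 2Q = 0.782178, giving −¼ ln(0.782178) = 0.061418.
d = 1.574383 + 0.061418 = 1.635801.
Under a molecular clock d = 2μt, so t = d/(2μ) = 1.635801 / (2 × 6.8 × 10^-9) = 120.28 million years.

120.28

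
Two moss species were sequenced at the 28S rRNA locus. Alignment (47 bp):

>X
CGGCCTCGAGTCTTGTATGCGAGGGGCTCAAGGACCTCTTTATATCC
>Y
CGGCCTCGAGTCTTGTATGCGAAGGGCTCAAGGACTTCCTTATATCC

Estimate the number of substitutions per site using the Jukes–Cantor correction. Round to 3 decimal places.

0.067

The sequences differ at 3 of 47 sites (23, 36, 39), so p = 3/47 ≈ 0.06383.
d = −(3/4) ln(1 − 4p/3) = −0.75 ln(1 − 0.085107) = −0.75 ln(0.914893)
  = −0.75 × (-0.088948) = 0.066711 substitutions/site.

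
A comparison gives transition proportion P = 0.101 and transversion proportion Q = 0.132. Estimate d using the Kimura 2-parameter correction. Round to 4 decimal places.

0.2799

Under the Kimura two-parameter model, d = −½ ln(1 − 2P − Q) − ¼ ln(1 − 2Q).
1 − 2P − Q = 0.666, giving −½ ln(0.666) = 0.203233.
1 − 2Q = 0.736, giving −¼ ln(0.736) = 0.076631.
d = 0.203233 + 0.076631 = 0.279864.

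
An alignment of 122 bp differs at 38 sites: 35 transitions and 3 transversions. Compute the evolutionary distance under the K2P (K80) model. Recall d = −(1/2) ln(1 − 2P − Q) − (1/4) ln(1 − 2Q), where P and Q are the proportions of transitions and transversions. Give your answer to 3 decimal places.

P = 35/122 ≈ 0.286885 and Q = 3/122 ≈ 0.02459.
Under the Kimura two-parameter model, d = −½ ln(1 − 2P − Q) − ¼ ln(1 − 2Q).
1 − 2P − Q = 0.40164, giving −½ ln(0.40164) = 0.456100.
1 − 2Q = 0.95082, giving −¼ ln(0.95082) = 0.012608.
d = 0.456100 + 0.012608 = 0.468708.

0.469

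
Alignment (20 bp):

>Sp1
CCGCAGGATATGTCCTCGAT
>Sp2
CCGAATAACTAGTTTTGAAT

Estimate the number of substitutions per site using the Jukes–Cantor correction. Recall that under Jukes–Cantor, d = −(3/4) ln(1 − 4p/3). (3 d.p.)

0.824

The sequences differ at 10 of 20 sites (4, 6, 7, 9, 10, 11, 14, 15, 17, 18), so p = 10/20 = 0.5.
d = −(3/4) ln(1 − 4p/3) = −0.75 ln(1 − 0.666667) = −0.75 ln(0.333333)
  = −0.75 × (-1.098613) = 0.823960 substitutions/site.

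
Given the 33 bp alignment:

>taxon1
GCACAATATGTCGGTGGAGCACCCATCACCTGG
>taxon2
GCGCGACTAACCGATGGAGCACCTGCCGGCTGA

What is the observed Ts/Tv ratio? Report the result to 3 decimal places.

3.667

Transitions are A↔G and C↔T; transversions are all other mismatches.
Transitions: 11. Transversions: 3.
R = 11/3 = 3.666666… ≈ 3.667 (to 3 d.p.).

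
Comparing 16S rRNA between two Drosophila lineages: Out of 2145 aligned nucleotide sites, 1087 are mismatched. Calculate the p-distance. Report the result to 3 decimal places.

0.507

p = 1087/2145 = 0.506759… ≈ 0.507 (to 3 d.p.).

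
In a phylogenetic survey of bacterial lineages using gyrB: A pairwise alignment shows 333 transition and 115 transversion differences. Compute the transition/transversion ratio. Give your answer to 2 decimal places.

R = 333/115 = 2.895652… ≈ 2.90 (to 2 d.p.).

2.90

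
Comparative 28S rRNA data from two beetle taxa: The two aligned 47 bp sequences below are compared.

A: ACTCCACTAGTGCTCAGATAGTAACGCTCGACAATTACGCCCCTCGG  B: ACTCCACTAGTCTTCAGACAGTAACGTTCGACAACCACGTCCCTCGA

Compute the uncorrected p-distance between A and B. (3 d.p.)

0.170

The sequences differ at 8 of 47 positions (sites 12, 13, 19, 27, 35, 36, 40, 47).
p = 8/47 = 0.170212… ≈ 0.170 (to 3 d.p.).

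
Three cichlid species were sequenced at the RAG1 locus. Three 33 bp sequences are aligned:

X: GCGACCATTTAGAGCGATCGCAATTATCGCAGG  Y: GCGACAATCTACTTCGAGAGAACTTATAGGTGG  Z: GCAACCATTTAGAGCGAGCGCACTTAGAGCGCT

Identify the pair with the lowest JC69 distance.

X–Y: 12/33 differ, p = 0.364, d = 0.497.
X–Z: 8/33 differ, p = 0.242, d = 0.293.
Y–Z: 13/33 differ, p = 0.394, d = 0.559.
The smallest distance is between X and Z.

X and Z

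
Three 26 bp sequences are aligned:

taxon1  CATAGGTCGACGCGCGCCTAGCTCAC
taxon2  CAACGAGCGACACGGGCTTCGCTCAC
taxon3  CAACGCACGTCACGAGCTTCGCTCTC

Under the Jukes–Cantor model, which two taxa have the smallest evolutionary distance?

taxon2 and taxon3

taxon1–taxon2: 8/26 differ, p = 0.308, d = 0.396.
taxon1–taxon3: 10/26 differ, p = 0.385, d = 0.539.
taxon2–taxon3: 5/26 differ, p = 0.192, d = 0.222.
The smallest distance is between taxon2 and taxon3.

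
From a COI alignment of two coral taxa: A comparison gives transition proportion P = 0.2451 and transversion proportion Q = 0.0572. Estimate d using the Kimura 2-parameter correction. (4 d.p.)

0.4267

Under the Kimura two-parameter model, d = −½ ln(1 − 2P − Q) − ¼ ln(1 − 2Q).
1 − 2P − Q = 0.4526, giving −½ ln(0.4526) = 0.396373.
1 − 2Q = 0.8856, giving −¼ ln(0.8856) = 0.030372.
d = 0.396373 + 0.030372 = 0.426745.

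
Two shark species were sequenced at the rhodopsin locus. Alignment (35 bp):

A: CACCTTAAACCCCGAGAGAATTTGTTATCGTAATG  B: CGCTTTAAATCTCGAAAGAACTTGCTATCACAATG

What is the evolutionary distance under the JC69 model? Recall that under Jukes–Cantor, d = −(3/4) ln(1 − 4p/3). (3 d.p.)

0.315

The sequences differ at 9 of 35 sites (2, 4, 10, 12, 16, 21, 25, 30, 31), so p = 9/35 ≈ 0.257143.
d = −(3/4) ln(1 − 4p/3) = −0.75 ln(1 − 0.342857) = −0.75 ln(0.657143)
  = −0.75 × (-0.419854) = 0.314891 substitutions/site.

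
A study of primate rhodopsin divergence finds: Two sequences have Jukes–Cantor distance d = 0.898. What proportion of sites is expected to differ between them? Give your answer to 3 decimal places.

0.524

p = (3/4)(1 − e^(−4d/3)) = 0.75 × (1 − e^(-1.197333)) = 0.75 × (1 − 0.301999) = 0.523501.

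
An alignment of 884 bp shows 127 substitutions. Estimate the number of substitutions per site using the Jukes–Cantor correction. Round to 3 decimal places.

0.159

p = 127/884 ≈ 0.143665.
d = −(3/4) ln(1 − 4p/3) = −0.75 ln(1 − 0.191553) = −0.75 ln(0.808447)
  = −0.75 × (-0.212640) = 0.159480 substitutions/site.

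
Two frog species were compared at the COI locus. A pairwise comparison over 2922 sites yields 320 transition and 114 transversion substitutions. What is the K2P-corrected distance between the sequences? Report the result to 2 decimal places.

0.17

P = 320/2922 ≈ 0.109514 and Q = 114/2922 ≈ 0.039014.
Under the Kimura two-parameter model, d = −½ ln(1 − 2P − Q) − ¼ ln(1 − 2Q).
1 − 2P − Q = 0.741958, giving −½ ln(0.741958) = 0.149231.
1 − 2Q = 0.921972, giving −¼ ln(0.921972) = 0.020310.
d = 0.149231 + 0.020310 = 0.169541.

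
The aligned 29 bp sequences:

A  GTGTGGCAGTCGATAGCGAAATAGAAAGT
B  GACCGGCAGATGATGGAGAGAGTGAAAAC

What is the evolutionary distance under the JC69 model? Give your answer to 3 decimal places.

The sequences differ at 12 of 29 sites, so p = 12/29 ≈ 0.413793.
d = −(3/4) ln(1 − 4p/3) = −0.75 ln(1 − 0.551724) = −0.75 ln(0.448276)
  = −0.75 × (-0.802346) = 0.601760 substitutions/site.

0.602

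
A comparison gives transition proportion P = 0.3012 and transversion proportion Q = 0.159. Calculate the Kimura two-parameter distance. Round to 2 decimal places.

Under the Kimura two-parameter model, d = −½ ln(1 − 2P − Q) − ¼ ln(1 − 2Q).
1 − 2P − Q = 0.2386, giving −½ ln(0.2386) = 0.716483.
1 − 2Q = 0.682, giving −¼ ln(0.682) = 0.095681.
d = 0.716483 + 0.095681 = 0.812164.

0.81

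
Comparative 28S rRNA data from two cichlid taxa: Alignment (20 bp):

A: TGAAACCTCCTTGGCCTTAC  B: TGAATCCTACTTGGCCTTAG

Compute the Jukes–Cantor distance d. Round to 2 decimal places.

0.17

The sequences differ at 3 of 20 sites (5, 9, 20), so p = 3/20 = 0.15.
d = −(3/4) ln(1 − 4p/3) = −0.75 ln(1 − 0.2) = −0.75 ln(0.8)
  = −0.75 × (-0.223144) = 0.167358 substitutions/site.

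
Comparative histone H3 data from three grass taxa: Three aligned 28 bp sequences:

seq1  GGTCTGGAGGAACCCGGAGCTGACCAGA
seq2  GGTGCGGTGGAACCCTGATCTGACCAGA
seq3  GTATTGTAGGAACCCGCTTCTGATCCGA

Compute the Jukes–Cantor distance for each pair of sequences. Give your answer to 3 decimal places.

d(seq1,seq2) = 0.204, d(seq1,seq3) = 0.420, d(seq2,seq3) = 0.556

seq1–seq2: 5/28 sites differ → p ≈ 0.178571, d = −0.75 ln(1 − 0.238095) = 0.203950 ≈ 0.204.
seq1–seq3: 9/28 sites differ → p ≈ 0.321429, d = −0.75 ln(1 − 0.428572) = 0.419713 ≈ 0.420.
seq2–seq3: 11/28 sites differ → p ≈ 0.392857, d = −0.75 ln(1 − 0.523809) = 0.556452 ≈ 0.556.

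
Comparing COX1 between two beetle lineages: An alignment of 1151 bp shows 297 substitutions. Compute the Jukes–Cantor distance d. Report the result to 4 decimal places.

p = 297/1151 ≈ 0.258036.
d = −(3/4) ln(1 − 4p/3) = −0.75 ln(1 − 0.344048) = −0.75 ln(0.655952)
  = −0.75 × (-0.421668) = 0.316251 substitutions/site.

0.3163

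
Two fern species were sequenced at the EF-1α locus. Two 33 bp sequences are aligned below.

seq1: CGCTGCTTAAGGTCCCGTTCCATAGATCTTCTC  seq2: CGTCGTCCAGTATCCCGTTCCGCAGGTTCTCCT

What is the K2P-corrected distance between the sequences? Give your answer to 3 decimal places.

Of 33 sites, 14 differences are transitions and 1 are transversions, so P = 14/33 ≈ 0.424242 and Q = 1/33 ≈ 0.030303.
Under the Kimura two-parameter model, d = −½ ln(1 − 2P − Q) − ¼ ln(1 − 2Q).
1 − 2P − Q = 0.121213, giving −½ ln(0.121213) = 1.055103.
1 − 2Q = 0.939394, giving −¼ ln(0.939394) = 0.015630.
d = 1.055103 + 0.015630 = 1.070733.

1.071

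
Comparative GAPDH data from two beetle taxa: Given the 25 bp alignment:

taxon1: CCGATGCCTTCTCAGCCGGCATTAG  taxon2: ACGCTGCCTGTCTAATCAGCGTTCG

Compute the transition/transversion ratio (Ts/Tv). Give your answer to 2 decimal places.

1.75

Transitions are A↔G and C↔T; transversions are all other mismatches.
Transitions: 7. Transversions: 4.
R = 7/4 = 1.75.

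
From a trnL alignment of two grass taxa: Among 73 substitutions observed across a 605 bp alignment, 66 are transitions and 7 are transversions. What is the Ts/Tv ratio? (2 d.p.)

9.43

R = 66/7 = 9.428571… ≈ 9.43 (to 2 d.p.).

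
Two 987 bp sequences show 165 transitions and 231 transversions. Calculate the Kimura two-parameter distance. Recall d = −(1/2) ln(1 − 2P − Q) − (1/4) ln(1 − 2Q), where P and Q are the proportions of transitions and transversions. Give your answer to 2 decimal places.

0.58

P = 165/987 ≈ 0.167173 and Q = 231/987 ≈ 0.234043.
Under the Kimura two-parameter model, d = −½ ln(1 − 2P − Q) − ¼ ln(1 − 2Q).
1 − 2P − Q = 0.431611, giving −½ ln(0.431611) = 0.420115.
1 − 2Q = 0.531914, giving −¼ ln(0.531914) = 0.157818.
d = 0.420115 + 0.157818 = 0.577933.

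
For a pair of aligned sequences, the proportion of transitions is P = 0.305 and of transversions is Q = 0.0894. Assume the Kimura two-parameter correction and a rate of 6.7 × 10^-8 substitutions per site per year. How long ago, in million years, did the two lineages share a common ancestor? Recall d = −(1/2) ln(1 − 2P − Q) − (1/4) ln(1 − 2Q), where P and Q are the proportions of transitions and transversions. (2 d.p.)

4.85

Under the Kimura two-parameter model, d = −½ ln(1 − 2P − Q) − ¼ ln(1 − 2Q).
1 − 2P − Q = 0.3006, giving −½ ln(0.3006) = 0.600987.
1 − 2Q = 0.8212, giving −¼ ln(0.8212) = 0.049247.
d = 0.600987 + 0.049247 = 0.650234.
Under a molecular clock d = 2μt, so t = d/(2μ) = 0.650234 / (2 × 6.7 × 10^-8) = 4.85 million years.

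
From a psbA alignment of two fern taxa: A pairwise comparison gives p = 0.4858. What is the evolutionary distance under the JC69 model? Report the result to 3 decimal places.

0.783

d = −(3/4) ln(1 − 4p/3) = −0.75 ln(1 − 0.647733) = −0.75 ln(0.352267)
  = −0.75 × (-1.043366) = 0.782525 substitutions/site.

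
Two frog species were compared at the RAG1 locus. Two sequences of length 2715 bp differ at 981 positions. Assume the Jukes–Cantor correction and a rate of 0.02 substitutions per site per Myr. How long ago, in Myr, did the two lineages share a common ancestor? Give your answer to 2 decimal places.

12.32

p = 981/2715 ≈ 0.361326.
d = −(3/4) ln(1 − 4p/3) = −0.75 ln(1 − 0.481768) = −0.75 ln(0.518232)
  = −0.75 × (-0.657332) = 0.492999 substitutions/site.
Under a molecular clock d = 2μt, so t = d/(2μ) = 0.492999 / (2 × 0.02) = 12.32 Myr.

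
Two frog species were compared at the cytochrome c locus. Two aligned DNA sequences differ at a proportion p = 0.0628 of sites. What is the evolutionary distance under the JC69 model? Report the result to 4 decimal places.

d = −(3/4) ln(1 − 4p/3) = −0.75 ln(1 − 0.083733) = −0.75 ln(0.916267)
  = −0.75 × (-0.087447) = 0.065585 substitutions/site.

0.0656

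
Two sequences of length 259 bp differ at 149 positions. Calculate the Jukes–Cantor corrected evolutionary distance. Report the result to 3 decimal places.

p = 149/259 ≈ 0.57529.
d = −(3/4) ln(1 − 4p/3) = −0.75 ln(1 − 0.767053) = −0.75 ln(0.232947)
  = −0.75 × (-1.456944) = 1.092708 substitutions/site.

1.093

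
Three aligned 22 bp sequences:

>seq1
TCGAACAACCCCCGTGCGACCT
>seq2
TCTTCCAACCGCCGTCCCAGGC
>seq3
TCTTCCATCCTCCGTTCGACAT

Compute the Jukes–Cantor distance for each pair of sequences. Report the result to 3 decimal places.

seq1–seq2: 9/22 sites differ → p ≈ 0.409091, d = −0.75 ln(1 − 0.545455) = 0.591344 ≈ 0.591.
seq1–seq3: 7/22 sites differ → p ≈ 0.318182, d = −0.75 ln(1 − 0.424243) = 0.414052 ≈ 0.414.
seq2–seq3: 7/22 sites differ → p ≈ 0.318182, d = −0.75 ln(1 − 0.424243) = 0.414052 ≈ 0.414.

d(seq1,seq2) = 0.591, d(seq1,seq3) = 0.414, d(seq2,seq3) = 0.414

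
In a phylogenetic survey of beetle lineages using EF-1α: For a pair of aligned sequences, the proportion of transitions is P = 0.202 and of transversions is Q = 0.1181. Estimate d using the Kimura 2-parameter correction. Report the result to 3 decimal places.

0.437

Under the Kimura two-parameter model, d = −½ ln(1 − 2P − Q) − ¼ ln(1 − 2Q).
1 − 2P − Q = 0.4779, giving −½ ln(0.4779) = 0.369177.
1 − 2Q = 0.7638, giving −¼ ln(0.7638) = 0.067362.
d = 0.369177 + 0.067362 = 0.436539.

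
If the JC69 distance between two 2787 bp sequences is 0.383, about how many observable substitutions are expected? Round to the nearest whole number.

836

Invert JC69: p = (3/4)(1 − e^(−4d/3)) = 0.75 × (1 − e^(-0.510667)) = 0.75 × (1 − 0.600095) = 0.299929.
Expected differing sites = pL ≈ 0.299929 × 2787 = 835.902123 ≈ 836.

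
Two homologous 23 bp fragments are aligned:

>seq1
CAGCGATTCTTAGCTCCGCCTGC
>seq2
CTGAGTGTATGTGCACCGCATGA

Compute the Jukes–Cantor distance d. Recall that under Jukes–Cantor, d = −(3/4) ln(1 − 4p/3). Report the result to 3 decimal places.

0.650

The sequences differ at 10 of 23 sites (2, 4, 6, 7, 9, 11, 12, 15, 20, 23), so p = 10/23 ≈ 0.434783.
d = −(3/4) ln(1 − 4p/3) = −0.75 ln(1 − 0.579711) = −0.75 ln(0.420289)
  = −0.75 × (-0.866813) = 0.650110 substitutions/site.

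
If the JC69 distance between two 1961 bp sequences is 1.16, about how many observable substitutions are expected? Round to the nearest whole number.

Invert JC69: p = (3/4)(1 − e^(−4d/3)) = 0.75 × (1 − e^(-1.546667)) = 0.75 × (1 − 0.212957) = 0.590282.
Expected differing sites = pL ≈ 0.590282 × 1961 = 1157.543002 ≈ 1158.

1158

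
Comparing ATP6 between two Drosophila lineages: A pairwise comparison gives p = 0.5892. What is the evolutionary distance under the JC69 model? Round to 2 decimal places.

1.15

d = −(3/4) ln(1 − 4p/3) = −0.75 ln(1 − 0.7856) = −0.75 ln(0.2144)
  = −0.75 × (-1.539912) = 1.154934 substitutions/site.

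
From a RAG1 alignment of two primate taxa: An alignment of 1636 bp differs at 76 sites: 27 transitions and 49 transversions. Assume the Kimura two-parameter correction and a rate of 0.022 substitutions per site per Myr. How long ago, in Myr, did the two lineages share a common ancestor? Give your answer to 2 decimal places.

1.09

P = 27/1636 ≈ 0.016504 and Q = 49/1636 ≈ 0.029951.
Under the Kimura two-parameter model, d = −½ ln(1 − 2P − Q) − ¼ ln(1 − 2Q).
1 − 2P − Q = 0.937041, giving −½ ln(0.937041) = 0.032514.
1 − 2Q = 0.940098, giving −¼ ln(0.940098) = 0.015443.
d = 0.032514 + 0.015443 = 0.047957.
Under a molecular clock d = 2μt, so t = d/(2μ) = 0.047957 / (2 × 0.022) = 1.09 Myr.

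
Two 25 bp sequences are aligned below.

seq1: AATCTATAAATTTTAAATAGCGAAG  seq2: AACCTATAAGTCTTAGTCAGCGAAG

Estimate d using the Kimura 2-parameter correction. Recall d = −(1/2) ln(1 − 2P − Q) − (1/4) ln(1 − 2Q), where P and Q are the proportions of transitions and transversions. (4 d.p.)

0.3108

Of 25 sites, 5 differences are transitions and 1 are transversions, so P = 5/25 = 0.2 and Q = 1/25 = 0.04.
Under the Kimura two-parameter model, d = −½ ln(1 − 2P − Q) − ¼ ln(1 − 2Q).
1 − 2P − Q = 0.56, giving −½ ln(0.56) = 0.289909.
1 − 2Q = 0.92, giving −¼ ln(0.92) = 0.020845.
d = 0.289909 + 0.020845 = 0.310754.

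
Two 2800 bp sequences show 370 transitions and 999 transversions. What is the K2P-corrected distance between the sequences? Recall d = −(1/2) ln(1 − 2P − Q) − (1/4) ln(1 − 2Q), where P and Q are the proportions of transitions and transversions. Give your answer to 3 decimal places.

P = 370/2800 ≈ 0.132143 and Q = 999/2800 ≈ 0.356786.
Under the Kimura two-parameter model, d = −½ ln(1 − 2P − Q) − ¼ ln(1 − 2Q).
1 − 2P − Q = 0.378928, giving −½ ln(0.378928) = 0.485205.
1 − 2Q = 0.286428, giving −¼ ln(0.286428) = 0.312567.
d = 0.485205 + 0.312567 = 0.797772.

0.798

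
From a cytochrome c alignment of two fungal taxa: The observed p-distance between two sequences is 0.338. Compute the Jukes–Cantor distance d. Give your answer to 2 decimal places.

0.45

d = −(3/4) ln(1 − 4p/3) = −0.75 ln(1 − 0.450667) = −0.75 ln(0.549333)
  = −0.75 × (-0.599050) = 0.449288 substitutions/site.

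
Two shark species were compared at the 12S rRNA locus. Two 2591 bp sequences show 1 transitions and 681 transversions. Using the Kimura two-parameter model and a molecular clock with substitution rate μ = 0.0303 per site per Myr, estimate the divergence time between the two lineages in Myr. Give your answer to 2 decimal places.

5.60

P = 1/2591 ≈ 0.000386 and Q = 681/2591 ≈ 0.262833.
Under the Kimura two-parameter model, d = −½ ln(1 − 2P − Q) − ¼ ln(1 − 2Q).
1 − 2P − Q = 0.736395, giving −½ ln(0.736395) = 0.152994.
1 − 2Q = 0.474334, giving −¼ ln(0.474334) = 0.186461.
d = 0.152994 + 0.186461 = 0.339455.
Under a molecular clock d = 2μt, so t = d/(2μ) = 0.339455 / (2 × 0.0303) = 5.60 Myr.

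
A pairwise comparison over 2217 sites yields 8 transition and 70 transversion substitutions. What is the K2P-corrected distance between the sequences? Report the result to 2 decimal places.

P = 8/2217 ≈ 0.003608 and Q = 70/2217 ≈ 0.031574.
Under the Kimura two-parameter model, d = −½ ln(1 − 2P − Q) − ¼ ln(1 − 2Q).
1 − 2P − Q = 0.96121, giving −½ ln(0.96121) = 0.019781.
1 − 2Q = 0.936852, giving −¼ ln(0.936852) = 0.016307.
d = 0.019781 + 0.016307 = 0.036088.

0.04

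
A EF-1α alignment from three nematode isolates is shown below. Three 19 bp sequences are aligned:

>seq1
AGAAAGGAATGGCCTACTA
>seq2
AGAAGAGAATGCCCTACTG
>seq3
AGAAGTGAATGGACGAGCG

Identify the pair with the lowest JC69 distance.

seq1 and seq2

seq1–seq2: 4/19 differ, p = 0.211, d = 0.247.
seq1–seq3: 7/19 differ, p = 0.368, d = 0.507.
seq2–seq3: 6/19 differ, p = 0.316, d = 0.410.
The smallest distance is between seq1 and seq2.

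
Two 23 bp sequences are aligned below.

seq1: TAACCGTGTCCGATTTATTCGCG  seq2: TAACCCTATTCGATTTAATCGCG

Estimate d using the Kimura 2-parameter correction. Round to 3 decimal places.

0.199

Of 23 sites, 2 differences are transitions and 2 are transversions, so P = 2/23 ≈ 0.086957 and Q = 2/23 ≈ 0.086957.
Under the Kimura two-parameter model, d = −½ ln(1 − 2P − Q) − ¼ ln(1 − 2Q).
1 − 2P − Q = 0.739129, giving −½ ln(0.739129) = 0.151141.
1 − 2Q = 0.826086, giving −¼ ln(0.826086) = 0.047764.
d = 0.151141 + 0.047764 = 0.198905.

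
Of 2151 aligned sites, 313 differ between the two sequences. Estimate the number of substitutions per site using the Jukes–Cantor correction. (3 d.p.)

p = 313/2151 ≈ 0.145514.
d = −(3/4) ln(1 − 4p/3) = −0.75 ln(1 − 0.194019) = −0.75 ln(0.805981)
  = −0.75 × (-0.215695) = 0.161771 substitutions/site.

0.162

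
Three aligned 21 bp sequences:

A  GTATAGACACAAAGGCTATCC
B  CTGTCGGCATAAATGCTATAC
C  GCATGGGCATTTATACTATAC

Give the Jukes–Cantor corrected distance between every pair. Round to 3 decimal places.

d(A,B) = 0.441, d(A,C) = 0.635, d(B,C) = 0.441

A–B: 7/21 sites differ → p ≈ 0.333333, d = −0.75 ln(1 − 0.444444) = 0.440839 ≈ 0.441.
A–C: 9/21 sites differ → p ≈ 0.428571, d = −0.75 ln(1 − 0.571428) = 0.635472 ≈ 0.635.
B–C: 7/21 sites differ → p ≈ 0.333333, d = −0.75 ln(1 − 0.444444) = 0.440839 ≈ 0.441.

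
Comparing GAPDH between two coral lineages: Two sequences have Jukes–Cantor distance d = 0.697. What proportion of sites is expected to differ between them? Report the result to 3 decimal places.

p = (3/4)(1 − e^(−4d/3)) = 0.75 × (1 − e^(-0.929333)) = 0.75 × (1 − 0.394817) = 0.453887.

0.454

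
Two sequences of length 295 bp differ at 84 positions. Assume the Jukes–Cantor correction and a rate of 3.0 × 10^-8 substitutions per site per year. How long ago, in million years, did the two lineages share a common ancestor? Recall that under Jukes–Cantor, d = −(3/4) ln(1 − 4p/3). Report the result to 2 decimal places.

5.97

p = 84/295 ≈ 0.284746.
d = −(3/4) ln(1 − 4p/3) = −0.75 ln(1 − 0.379661) = −0.75 ln(0.620339)
  = −0.75 × (-0.477489) = 0.358117 substitutions/site.
Under a molecular clock d = 2μt, so t = d/(2μ) = 0.358117 / (2 × 3.0 × 10^-8) = 5.97 million years.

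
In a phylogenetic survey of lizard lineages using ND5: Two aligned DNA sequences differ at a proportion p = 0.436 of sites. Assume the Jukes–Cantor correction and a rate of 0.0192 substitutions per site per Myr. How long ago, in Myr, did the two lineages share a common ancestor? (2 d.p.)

17.01

d = −(3/4) ln(1 − 4p/3) = −0.75 ln(1 − 0.581333) = −0.75 ln(0.418667)
  = −0.75 × (-0.870679) = 0.653009 substitutions/site.
Under a molecular clock d = 2μt, so t = d/(2μ) = 0.653009 / (2 × 0.0192) = 17.01 Myr.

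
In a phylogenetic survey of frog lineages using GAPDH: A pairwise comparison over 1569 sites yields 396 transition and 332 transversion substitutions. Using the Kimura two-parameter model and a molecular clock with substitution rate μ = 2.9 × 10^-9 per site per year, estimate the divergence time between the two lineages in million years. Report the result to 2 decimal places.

132.35

P = 396/1569 ≈ 0.25239 and Q = 332/1569 ≈ 0.2116.
Under the Kimura two-parameter model, d = −½ ln(1 − 2P − Q) − ¼ ln(1 − 2Q).
1 − 2P − Q = 0.28362, giving −½ ln(0.28362) = 0.630060.
1 − 2Q = 0.5768, giving −¼ ln(0.5768) = 0.137565.
d = 0.630060 + 0.137565 = 0.767625.
Under a molecular clock d = 2μt, so t = d/(2μ) = 0.767625 / (2 × 2.9 × 10^-9) = 132.35 million years.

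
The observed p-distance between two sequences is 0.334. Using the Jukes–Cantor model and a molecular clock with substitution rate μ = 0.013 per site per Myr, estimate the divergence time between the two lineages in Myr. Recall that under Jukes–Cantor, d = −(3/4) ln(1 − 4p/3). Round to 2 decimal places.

d = −(3/4) ln(1 − 4p/3) = −0.75 ln(1 − 0.445333) = −0.75 ln(0.554667)
  = −0.75 × (-0.589387) = 0.442040 substitutions/site.
Under a molecular clock d = 2μt, so t = d/(2μ) = 0.442040 / (2 × 0.013) = 17.00 Myr.

17.00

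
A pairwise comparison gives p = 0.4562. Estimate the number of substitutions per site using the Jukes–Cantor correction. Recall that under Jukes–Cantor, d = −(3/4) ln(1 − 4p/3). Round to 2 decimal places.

d = −(3/4) ln(1 − 4p/3) = −0.75 ln(1 − 0.608267) = −0.75 ln(0.391733)
  = −0.75 × (-0.937175) = 0.702881 substitutions/site.

0.70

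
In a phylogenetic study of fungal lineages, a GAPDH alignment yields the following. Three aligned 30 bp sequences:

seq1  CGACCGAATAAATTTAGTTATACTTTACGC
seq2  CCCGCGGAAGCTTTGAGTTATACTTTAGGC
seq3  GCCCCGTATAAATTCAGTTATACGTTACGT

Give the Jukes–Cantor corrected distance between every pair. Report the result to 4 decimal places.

seq1–seq2: 10/30 sites differ → p ≈ 0.333333, d = −0.75 ln(1 − 0.444444) = 0.440839 ≈ 0.4408.
seq1–seq3: 7/30 sites differ → p ≈ 0.233333, d = −0.75 ln(1 − 0.311111) = 0.279506 ≈ 0.2795.
seq2–seq3: 11/30 sites differ → p ≈ 0.366667, d = −0.75 ln(1 − 0.488889) = 0.503376 ≈ 0.5034.

d(seq1,seq2) = 0.4408, d(seq1,seq3) = 0.2795, d(seq2,seq3) = 0.5034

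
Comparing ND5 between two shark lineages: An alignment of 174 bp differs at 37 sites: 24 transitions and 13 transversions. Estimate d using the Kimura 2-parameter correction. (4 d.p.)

0.2563

P = 24/174 ≈ 0.137931 and Q = 13/174 ≈ 0.074713.
Under the Kimura two-parameter model, d = −½ ln(1 − 2P − Q) − ¼ ln(1 − 2Q).
1 − 2P − Q = 0.649425, giving −½ ln(0.649425) = 0.215834.
1 − 2Q = 0.850574, giving −¼ ln(0.850574) = 0.040461.
d = 0.215834 + 0.040461 = 0.256295.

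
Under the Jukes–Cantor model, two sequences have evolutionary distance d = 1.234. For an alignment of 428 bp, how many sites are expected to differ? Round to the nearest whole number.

259

Invert JC69: p = (3/4)(1 − e^(−4d/3)) = 0.75 × (1 − e^(-1.645333)) = 0.75 × (1 − 0.192948) = 0.605289.
Expected differing sites = pL ≈ 0.605289 × 428 = 259.063692 ≈ 259.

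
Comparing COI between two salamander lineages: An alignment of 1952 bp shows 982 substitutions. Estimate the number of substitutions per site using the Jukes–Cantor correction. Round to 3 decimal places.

0.833

p = 982/1952 ≈ 0.503074.
d = −(3/4) ln(1 − 4p/3) = −0.75 ln(1 − 0.670765) = −0.75 ln(0.329235)
  = −0.75 × (-1.110983) = 0.833237 substitutions/site.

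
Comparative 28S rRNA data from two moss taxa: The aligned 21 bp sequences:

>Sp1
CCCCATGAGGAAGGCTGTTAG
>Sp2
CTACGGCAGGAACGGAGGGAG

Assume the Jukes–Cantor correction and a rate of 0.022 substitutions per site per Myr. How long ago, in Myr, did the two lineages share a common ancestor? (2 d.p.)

17.18

The sequences differ at 10 of 21 sites (2, 3, 5, 6, 7, 13, 15, 16, 18, 19), so p = 10/21 ≈ 0.47619.
d = −(3/4) ln(1 − 4p/3) = −0.75 ln(1 − 0.63492) = −0.75 ln(0.36508)
  = −0.75 × (-1.007639) = 0.755729 substitutions/site.
Under a molecular clock d = 2μt, so t = d/(2μ) = 0.755729 / (2 × 0.022) = 17.18 Myr.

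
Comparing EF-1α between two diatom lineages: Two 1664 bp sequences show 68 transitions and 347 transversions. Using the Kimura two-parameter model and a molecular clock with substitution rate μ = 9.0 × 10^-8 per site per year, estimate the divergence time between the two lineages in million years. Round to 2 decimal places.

P = 68/1664 ≈ 0.040865 and Q = 347/1664 ≈ 0.208534.
Under the Kimura two-parameter model, d = −½ ln(1 − 2P − Q) − ¼ ln(1 − 2Q).
1 − 2P − Q = 0.709736, giving −½ ln(0.709736) = 0.171431.
1 − 2Q = 0.582932, giving −¼ ln(0.582932) = 0.134921.
d = 0.171431 + 0.134921 = 0.306352.
Under a molecular clock d = 2μt, so t = d/(2μ) = 0.306352 / (2 × 9.0 × 10^-8) = 1.70 million years.

1.70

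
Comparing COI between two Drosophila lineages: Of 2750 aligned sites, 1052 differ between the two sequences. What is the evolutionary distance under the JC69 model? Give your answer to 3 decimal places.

0.535

p = 1052/2750 ≈ 0.382545.
d = −(3/4) ln(1 − 4p/3) = −0.75 ln(1 − 0.51006) = −0.75 ln(0.48994)
  = −0.75 × (-0.713472) = 0.535104 substitutions/site.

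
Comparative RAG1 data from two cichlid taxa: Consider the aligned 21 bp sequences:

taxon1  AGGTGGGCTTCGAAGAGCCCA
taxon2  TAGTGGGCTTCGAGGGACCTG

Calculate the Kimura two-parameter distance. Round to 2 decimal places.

0.51

Of 21 sites, 6 differences are transitions and 1 are transversions, so P = 6/21 ≈ 0.285714 and Q = 1/21 ≈ 0.047619.
Under the Kimura two-parameter model, d = −½ ln(1 − 2P − Q) − ¼ ln(1 − 2Q).
1 − 2P − Q = 0.380953, giving −½ ln(0.380953) = 0.482540.
1 − 2Q = 0.904762, giving −¼ ln(0.904762) = 0.025021.
d = 0.482540 + 0.025021 = 0.507561.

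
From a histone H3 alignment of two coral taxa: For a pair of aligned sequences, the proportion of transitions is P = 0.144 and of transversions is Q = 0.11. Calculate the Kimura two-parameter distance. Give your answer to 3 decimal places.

Under the Kimura two-parameter model, d = −½ ln(1 − 2P − Q) − ¼ ln(1 − 2Q).
1 − 2P − Q = 0.602, giving −½ ln(0.602) = 0.253749.
1 − 2Q = 0.78, giving −¼ ln(0.78) = 0.062115.
d = 0.253749 + 0.062115 = 0.315864.

0.316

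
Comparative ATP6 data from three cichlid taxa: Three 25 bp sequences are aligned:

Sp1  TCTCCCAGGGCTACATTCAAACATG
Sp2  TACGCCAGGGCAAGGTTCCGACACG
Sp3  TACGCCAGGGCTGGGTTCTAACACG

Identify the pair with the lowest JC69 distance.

Sp2 and Sp3

Sp1–Sp2: 9/25 differ, p = 0.360, d = 0.490.
Sp1–Sp3: 8/25 differ, p = 0.320, d = 0.417.
Sp2–Sp3: 4/25 differ, p = 0.160, d = 0.180.
The smallest distance is between Sp2 and Sp3.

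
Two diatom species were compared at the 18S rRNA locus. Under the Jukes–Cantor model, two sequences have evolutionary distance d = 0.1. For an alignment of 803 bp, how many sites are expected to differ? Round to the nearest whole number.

75

Invert JC69: p = (3/4)(1 − e^(−4d/3)) = 0.75 × (1 − e^(-0.133333)) = 0.75 × (1 − 0.875174) = 0.093620.
Expected differing sites = pL ≈ 0.093620 × 803 = 75.17686 ≈ 75.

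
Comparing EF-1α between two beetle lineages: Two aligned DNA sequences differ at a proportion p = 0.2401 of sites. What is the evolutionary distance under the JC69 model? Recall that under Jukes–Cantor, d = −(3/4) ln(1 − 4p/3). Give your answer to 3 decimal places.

0.289

d = −(3/4) ln(1 − 4p/3) = −0.75 ln(1 − 0.320133) = −0.75 ln(0.679867)
  = −0.75 × (-0.385858) = 0.289394 substitutions/site.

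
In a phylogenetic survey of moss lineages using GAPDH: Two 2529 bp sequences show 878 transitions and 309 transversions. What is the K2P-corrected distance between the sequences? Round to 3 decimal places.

P = 878/2529 ≈ 0.347173 and Q = 309/2529 ≈ 0.122183.
Under the Kimura two-parameter model, d = −½ ln(1 − 2P − Q) − ¼ ln(1 − 2Q).
1 − 2P − Q = 0.183471, giving −½ ln(0.183471) = 0.847849.
1 − 2Q = 0.755634, giving −¼ ln(0.755634) = 0.070050.
d = 0.847849 + 0.070050 = 0.917899.

0.918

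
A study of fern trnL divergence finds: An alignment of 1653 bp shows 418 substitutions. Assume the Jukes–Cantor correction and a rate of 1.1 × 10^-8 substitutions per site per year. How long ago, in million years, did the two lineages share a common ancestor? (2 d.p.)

p = 418/1653 ≈ 0.252874.
d = −(3/4) ln(1 − 4p/3) = −0.75 ln(1 − 0.337165) = −0.75 ln(0.662835)
  = −0.75 × (-0.411229) = 0.308422 substitutions/site.
Under a molecular clock d = 2μt, so t = d/(2μ) = 0.308422 / (2 × 1.1 × 10^-8) = 14.02 million years.

14.02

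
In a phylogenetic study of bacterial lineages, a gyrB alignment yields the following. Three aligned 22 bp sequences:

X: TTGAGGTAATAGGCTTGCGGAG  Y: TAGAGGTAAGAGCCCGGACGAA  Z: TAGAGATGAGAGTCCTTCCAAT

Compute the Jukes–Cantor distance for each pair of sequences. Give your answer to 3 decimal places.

X–Y: 8/22 sites differ → p ≈ 0.363636, d = −0.75 ln(1 − 0.484848) = 0.497470 ≈ 0.497.
X–Z: 10/22 sites differ → p ≈ 0.454545, d = −0.75 ln(1 − 0.60606) = 0.698667 ≈ 0.699.
Y–Z: 8/22 sites differ → p ≈ 0.363636, d = −0.75 ln(1 − 0.484848) = 0.497470 ≈ 0.497.

d(X,Y) = 0.497, d(X,Z) = 0.699, d(Y,Z) = 0.497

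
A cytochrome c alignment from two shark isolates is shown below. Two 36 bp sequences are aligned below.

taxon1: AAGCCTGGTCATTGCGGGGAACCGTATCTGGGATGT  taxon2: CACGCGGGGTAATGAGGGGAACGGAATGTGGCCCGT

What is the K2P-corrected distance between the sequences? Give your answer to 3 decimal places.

0.569

Of 36 sites, 2 differences are transitions and 12 are transversions, so P = 2/36 ≈ 0.055556 and Q = 12/36 ≈ 0.333333.
Under the Kimura two-parameter model, d = −½ ln(1 − 2P − Q) − ¼ ln(1 − 2Q).
1 − 2P − Q = 0.555555, giving −½ ln(0.555555) = 0.293894.
1 − 2Q = 0.333334, giving −¼ ln(0.333334) = 0.274653.
d = 0.293894 + 0.274653 = 0.568547.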